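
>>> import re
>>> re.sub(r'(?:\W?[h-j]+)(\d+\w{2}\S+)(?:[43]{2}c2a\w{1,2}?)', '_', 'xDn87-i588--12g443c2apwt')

Pattern: optionally a non-word character, then one or more of a character in [h-j] (non-capturing group); then one or more of a digit, then exactly 2 of a word character, then one or more of a non-whitespace character (captured); then exactly 2 of one of [43], then the literal 'c2a', then 1 to 2 of a word character (lazy) (non-capturing group).
Matches: at [5:22] → '-i588--12g443c2ap'.
Each match is replaced by '_'.

'xDn87_wt'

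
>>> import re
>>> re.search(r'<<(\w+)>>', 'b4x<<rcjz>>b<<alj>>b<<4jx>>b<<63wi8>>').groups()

('rcjz',)

The match spans [3:11] → '<<rcjz>>'.
Captured: group 1 = 'rcjz'.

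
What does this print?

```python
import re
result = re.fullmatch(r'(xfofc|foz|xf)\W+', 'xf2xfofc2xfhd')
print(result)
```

`re.fullmatch` requires the pattern to consume the entire string.
Here the pattern can't cover the whole string, so the call returns None.

None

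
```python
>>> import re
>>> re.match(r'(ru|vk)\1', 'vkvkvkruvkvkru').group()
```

With `match`, the pattern is implicitly anchored at the beginning.
The match spans [0:4] → 'vkvk'.

'vkvk'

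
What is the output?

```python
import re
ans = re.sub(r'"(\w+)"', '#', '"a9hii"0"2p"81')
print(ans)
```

Matches: at [0:7] → '"a9hii"'; at [8:12] → '"2p"'.
Every occurrence is swapped for '#'.

#0#81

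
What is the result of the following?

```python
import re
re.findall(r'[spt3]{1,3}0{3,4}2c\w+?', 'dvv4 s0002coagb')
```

Because the quantifier is non-greedy, it stops expanding at the earliest point where the rest of the pattern can succeed.
Since nothing is captured, `findall` lists the 1 matched substring directly.

['s0002co']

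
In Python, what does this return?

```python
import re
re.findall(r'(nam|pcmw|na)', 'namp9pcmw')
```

Branches in `(...|...)` are attempted left-to-right; the first branch that allows the whole pattern to succeed is taken.
Because there's exactly one group, `findall` drops the full match and keeps group 1 from each hit.

['nam', 'pcmw']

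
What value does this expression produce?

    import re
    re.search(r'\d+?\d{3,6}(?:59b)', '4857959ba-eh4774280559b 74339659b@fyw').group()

'4857959b'

The pattern matches one or more of a digit (lazy), then 3 to 6 of a digit; then the literal '5', then the literal '9b' (non-capturing group).
`re.search` scans for the first position where the pattern succeeds.
The match spans [0:8] → '4857959b'.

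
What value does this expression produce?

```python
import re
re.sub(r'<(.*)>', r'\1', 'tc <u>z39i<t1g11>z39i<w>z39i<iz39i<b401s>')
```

Matches: at [3:41] → '<u>z39i<t1g11>z39i<w>z39i<iz39i<b401s>'.
`\1` in the replacement pulls in group 1's text for each match.

'tc u>z39i<t1g11>z39i<w>z39i<iz39i<b401s'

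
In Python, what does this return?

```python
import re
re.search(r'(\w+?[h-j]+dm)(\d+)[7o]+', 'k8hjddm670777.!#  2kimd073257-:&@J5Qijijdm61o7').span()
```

The match spans [33:46] → 'J5Qijijdm61o7'.

(33, 46)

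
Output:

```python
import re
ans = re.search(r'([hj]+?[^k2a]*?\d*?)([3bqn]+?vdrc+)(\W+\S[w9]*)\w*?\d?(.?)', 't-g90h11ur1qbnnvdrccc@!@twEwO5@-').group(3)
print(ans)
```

@!@tw

The match spans [5:27] → 'h11ur1qbnnvdrccc@!@twE'.
Captured: group 1 = 'h11ur1', group 2 = 'qbnnvdrccc', group 3 = '@!@tw', group 4 = 'E'.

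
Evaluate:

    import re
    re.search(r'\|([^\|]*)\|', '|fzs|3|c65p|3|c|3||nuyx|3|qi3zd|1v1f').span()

(0, 5)

The match spans [0:5] → '|fzs|'.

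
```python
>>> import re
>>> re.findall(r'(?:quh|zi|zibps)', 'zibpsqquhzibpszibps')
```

The regex engine tests alternatives in the order written; an earlier branch that matches wins even if a later one would match more.
With no groups in the pattern, `findall` gives back each whole match — 4 here.

['zi', 'quh', 'zi', 'zi']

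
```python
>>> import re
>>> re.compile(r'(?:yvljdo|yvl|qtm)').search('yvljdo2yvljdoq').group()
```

'yvljdo'

Branches in `(...|...)` are attempted left-to-right; the first branch that allows the whole pattern to succeed is taken.
`search` walks the string left to right and returns the first match it finds.
The match spans [0:6] → 'yvljdo'.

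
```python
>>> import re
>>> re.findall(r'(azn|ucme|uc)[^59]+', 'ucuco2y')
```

['uc']

Scanning left to right: at [0:7] match 'ucuco2y', group 1 = 'uc'.
With a single group, `findall` returns only what that group captured — 1 item.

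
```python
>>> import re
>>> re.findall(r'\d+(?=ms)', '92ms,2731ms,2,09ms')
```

The `(?=…)`/`(?<=…)` assertion just peeks at neighbouring text; it doesn't advance the match position.
Scanning left to right: at [0:2] → '92'; at [5:9] → '2731'; at [14:16] → '09'.
`findall` yields the raw match text (3 of them) because the pattern has no groups.

['92', '2731', '09']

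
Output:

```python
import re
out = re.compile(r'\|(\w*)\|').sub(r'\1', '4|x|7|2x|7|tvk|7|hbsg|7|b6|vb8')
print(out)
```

The replacement refers to a captured group, so each match is rewritten using its own captured text.

4x72x7tvk7hbsg7b6vb8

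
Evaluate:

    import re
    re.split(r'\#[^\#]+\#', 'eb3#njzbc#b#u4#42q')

['eb3', 'b', '42q']

Matches to split on: at [3:10] → '#njzbc#'; at [11:15] → '#u4#'.
Splitting on the pattern gives 3 pieces.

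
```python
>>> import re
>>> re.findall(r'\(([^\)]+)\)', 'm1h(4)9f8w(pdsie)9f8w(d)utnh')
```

Walking the string: at [3:6] match '(4)', group 1 = '4'; at [10:17] match '(pdsie)', group 1 = 'pdsie'; at [21:24] match '(d)', group 1 = 'd'.
`findall` collects group 1 from each match (3 total).

['4', 'pdsie', 'd']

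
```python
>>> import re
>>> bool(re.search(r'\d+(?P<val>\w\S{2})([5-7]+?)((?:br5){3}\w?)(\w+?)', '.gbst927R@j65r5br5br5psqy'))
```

The pattern matches one or more of a digit; then a word character, then exactly 2 of a non-whitespace character (captured as 'val'); then one or more of a character in [5-7] (lazy) (captured); then the literal 'br5' repeated 3 times, then optionally a word character (captured); then one or more of a word character (lazy) (captured).
`search` walks the string left to right and returns the first match it finds.
Here no position works, so the call returns None, and `bool(None)` is False.

False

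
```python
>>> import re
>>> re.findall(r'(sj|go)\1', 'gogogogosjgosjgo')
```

`\1` is not a pattern — it's the concrete string captured by group 1, re-applied verbatim.
`findall` collects group 1 from each match (2 total).

['go', 'go']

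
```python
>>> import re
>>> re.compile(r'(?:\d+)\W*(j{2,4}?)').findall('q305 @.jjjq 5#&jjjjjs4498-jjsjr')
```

['jj', 'jj', 'jj']

Pattern: one or more of a digit (non-capturing group); then zero or more of a non-word character; then 2 to 4 of a literal 'j' (lazy) (captured).
Because the quantifier is non-greedy, it stops expanding at the earliest point where the rest of the pattern can succeed.
Scanning left to right: at [1:9] match '305 @.jj', group 1 = 'jj'; at [12:17] match '5#&jj', group 1 = 'jj'; at [21:28] match '4498-jj', group 1 = 'jj'.
One capturing group, so `findall` returns just the captured substring from each match — 3 in all.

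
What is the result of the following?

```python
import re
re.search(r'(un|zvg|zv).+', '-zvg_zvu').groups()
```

('zvg',)

`|` is ordered: at each position the engine commits to the first alternative that works.
`search` walks the string left to right and returns the first match it finds.
The match spans [1:8] → 'zvg_zvu'.
Captured: group 1 = 'zvg'.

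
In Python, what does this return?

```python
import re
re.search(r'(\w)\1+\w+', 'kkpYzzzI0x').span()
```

A backreference is literal: `\1` must see the identical characters the first group matched.
The match spans [0:10] → 'kkpYzzzI0x'.

(0, 10)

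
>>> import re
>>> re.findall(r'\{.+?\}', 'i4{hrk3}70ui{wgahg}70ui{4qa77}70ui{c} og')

['{hrk3}', '{wgahg}', '{4qa77}', '{c}']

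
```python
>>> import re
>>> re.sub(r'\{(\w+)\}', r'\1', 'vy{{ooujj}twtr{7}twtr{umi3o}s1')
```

Matches: at [3:10] → '{ooujj}'; at [14:17] → '{7}'; at [21:28] → '{umi3o}'.
Each match is replaced using the text its own group 1 captured.

'vy{ooujjtwtr7twtrumi3os1'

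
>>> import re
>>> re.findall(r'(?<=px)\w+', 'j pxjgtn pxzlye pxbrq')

Because the assertion is zero-width, the text it checks is not consumed and won't appear in the result.
Walking the string: at [4:8] → 'jgtn'; at [11:15] → 'zlye'; at [18:21] → 'brq'.
Since nothing is captured, `findall` lists the 3 matched substrings directly.

['jgtn', 'zlye', 'brq']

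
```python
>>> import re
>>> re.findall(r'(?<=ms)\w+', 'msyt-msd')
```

Lookahead/lookbehind check context without consuming it, so the matched span excludes the asserted characters.
Scanning left to right: at [2:4] → 'yt'; at [7:8] → 'd'.
No capturing groups, so `findall` returns the 2 full match strings.

['yt', 'd']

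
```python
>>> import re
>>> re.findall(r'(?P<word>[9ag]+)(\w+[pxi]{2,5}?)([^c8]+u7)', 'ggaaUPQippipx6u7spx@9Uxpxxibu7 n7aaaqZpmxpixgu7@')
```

[('ggaa', 'UPQippipx6u7spx', '@9Uxpxxibu7 n7aaaqZpmxpixgu7')]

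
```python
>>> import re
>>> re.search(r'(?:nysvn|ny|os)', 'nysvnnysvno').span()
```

`|` is ordered: at each position the engine commits to the first alternative that works.
`re.search` scans for the first position where the pattern succeeds.
The match spans [0:5] → 'nysvn'.

(0, 5)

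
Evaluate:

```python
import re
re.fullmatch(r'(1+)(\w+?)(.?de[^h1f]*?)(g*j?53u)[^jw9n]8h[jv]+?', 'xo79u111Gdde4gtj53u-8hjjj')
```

None

The pattern matches one or more of a literal '1' (captured); then one or more of a word character (lazy) (captured); then optionally any character, then the literal 'de', then zero or more of any character except [h1f] (lazy) (captured); then zero or more of the literal 'g', then optionally a literal 'j', then the literal '53u' (captured); then any character except [jw9n], then the literal '8h', then one or more of one of [jv] (lazy).
`re.fullmatch` requires the pattern to consume the entire string.
Here there's no way to consume every character, so the call returns None.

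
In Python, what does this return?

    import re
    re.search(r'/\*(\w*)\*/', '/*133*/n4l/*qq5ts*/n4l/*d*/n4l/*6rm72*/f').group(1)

The match spans [0:7] → '/*133*/'.
Captured: group 1 = '133'.

'133'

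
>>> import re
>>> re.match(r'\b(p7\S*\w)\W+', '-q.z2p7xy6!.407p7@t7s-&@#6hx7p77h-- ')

None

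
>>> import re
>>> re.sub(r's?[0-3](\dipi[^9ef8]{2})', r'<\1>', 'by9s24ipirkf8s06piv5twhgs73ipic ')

'by9<4ipirk>f8s06piv5twhgs73ipic '

This matches optionally the literal 's', then a character in [0-3]; then a digit, then the literal 'ipi', then exactly 2 of any character except [9ef8] (captured).
Matches: at [3:11] → 's24ipirk'.
`\1` in the replacement pulls in group 1's text for each match.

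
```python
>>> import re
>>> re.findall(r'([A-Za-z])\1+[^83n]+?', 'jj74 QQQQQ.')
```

['j', 'Q']

The backreference `\1` re-matches whatever the first group consumed, character for character.
Walking the string: at [0:3] match 'jj7', group 1 = 'j'; at [5:11] match 'QQQQQ.', group 1 = 'Q'.
Because there's exactly one group, `findall` drops the full match and keeps group 1 from each hit.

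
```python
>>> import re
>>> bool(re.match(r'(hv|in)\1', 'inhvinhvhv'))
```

False

The backreference `\1` re-matches whatever the first group consumed, character for character.
`re.match` only tries the pattern at the start of the string.
Here position 0 doesn't satisfy it, so the call returns None, and `bool(None)` is False.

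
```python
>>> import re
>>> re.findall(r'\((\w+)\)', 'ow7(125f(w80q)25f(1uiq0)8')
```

Walking the string: at [8:14] match '(w80q)', group 1 = 'w80q'; at [17:24] match '(1uiq0)', group 1 = '1uiq0'.
With a single group, `findall` returns only what that group captured — 2 items.

['w80q', '1uiq0']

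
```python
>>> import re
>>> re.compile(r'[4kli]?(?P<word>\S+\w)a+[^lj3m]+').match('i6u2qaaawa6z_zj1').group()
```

'i6u2qaaawa6z_z'

With `match`, the pattern is implicitly anchored at the beginning.
The match spans [0:14] → 'i6u2qaaawa6z_z'.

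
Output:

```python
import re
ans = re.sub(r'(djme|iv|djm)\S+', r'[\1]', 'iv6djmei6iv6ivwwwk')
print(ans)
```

[iv]

Matches: at [0:18] → 'iv6djmei6iv6ivwwwk'.
Each match is replaced using the text its own group 1 captured.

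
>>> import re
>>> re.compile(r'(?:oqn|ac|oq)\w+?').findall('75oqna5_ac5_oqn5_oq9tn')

`|` is ordered: at each position the engine commits to the first alternative that works.
No capturing groups, so `findall` returns the 4 full match strings.

['oqna', 'ac5', 'oqn5', 'oq9']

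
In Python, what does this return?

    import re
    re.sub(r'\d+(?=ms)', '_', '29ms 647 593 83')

The lookaround is zero-width — it requires the adjacent text to match without consuming it, so the asserted text isn't part of the match.
Every occurrence is swapped for '_'.

'_ms 647 593 83'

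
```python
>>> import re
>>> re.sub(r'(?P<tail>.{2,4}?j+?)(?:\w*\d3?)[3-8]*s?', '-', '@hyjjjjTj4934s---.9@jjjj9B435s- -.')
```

'----- -.'

The pattern matches 2 to 4 of any character (lazy), then one or more of a literal 'j' (lazy) (captured as 'tail'); then zero or more of a word character, then a digit, then optionally the literal '3' (non-capturing group); then zero or more of a character in [3-8], then optionally a literal 's'.
Every occurrence is swapped for '-'.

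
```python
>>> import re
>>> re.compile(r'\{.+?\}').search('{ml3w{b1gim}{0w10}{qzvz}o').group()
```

'{ml3w{b1gim}'

The match spans [0:12] → '{ml3w{b1gim}'.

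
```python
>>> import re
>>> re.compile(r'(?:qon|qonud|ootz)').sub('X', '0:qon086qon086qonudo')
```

'0:X086X086Xudo'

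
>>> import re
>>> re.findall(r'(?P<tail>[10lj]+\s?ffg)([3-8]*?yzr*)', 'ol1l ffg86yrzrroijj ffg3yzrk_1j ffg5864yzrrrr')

The pattern matches one or more of one of [10lj], then optionally whitespace, then the literal 'ffg' (captured as 'tail'); then zero or more of a character in [3-8] (lazy), then the literal 'yz', then zero or more of the literal 'r' (captured).
Matches: at [17:27] match 'jj ffg3yzr', groups = ('jj ffg', '3yzr'); at [29:45] match '1j ffg5864yzrrrr', groups = ('1j ffg', '5864yzrrrr').
With 2 capturing groups, `findall` returns a 2-tuple per match.

[('jj ffg', '3yzr'), ('1j ffg', '5864yzrrrr')]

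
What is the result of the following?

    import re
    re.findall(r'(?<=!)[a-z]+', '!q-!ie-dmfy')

['q', 'ie']

Lookahead/lookbehind check context without consuming it, so the matched span excludes the asserted characters.
Matches: at [1:2] → 'q'; at [4:6] → 'ie'.
No capturing groups, so `findall` returns the 2 full match strings.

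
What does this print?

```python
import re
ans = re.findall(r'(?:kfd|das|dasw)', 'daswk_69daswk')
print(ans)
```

['das', 'das']

Alternation tries branches left to right and keeps the first one that lets the overall match succeed at that position.
Matches: at [0:3] → 'das'; at [8:11] → 'das'.
No capturing groups, so `findall` returns the 2 full match strings.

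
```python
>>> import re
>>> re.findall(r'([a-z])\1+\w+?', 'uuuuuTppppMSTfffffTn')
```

`\1` is not a pattern — it's the concrete string captured by group 1, re-applied verbatim.
Walking the string: at [0:6] match 'uuuuuT', group 1 = 'u'; at [6:11] match 'ppppM', group 1 = 'p'; at [13:19] match 'fffffT', group 1 = 'f'.
`findall` collects group 1 from each match (3 total).

['u', 'p', 'f']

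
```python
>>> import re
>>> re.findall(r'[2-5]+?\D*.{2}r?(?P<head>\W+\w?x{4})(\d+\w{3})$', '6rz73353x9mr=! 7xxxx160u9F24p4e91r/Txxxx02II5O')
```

[]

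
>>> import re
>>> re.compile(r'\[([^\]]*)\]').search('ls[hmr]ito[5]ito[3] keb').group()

'[hmr]'

Unlike `match`, `search` isn't anchored — it looks for the pattern anywhere in the string.
The match spans [2:7] → '[hmr]'.
Captured: group 1 = 'hmr'.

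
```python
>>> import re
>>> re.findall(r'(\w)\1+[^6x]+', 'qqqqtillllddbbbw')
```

['q']

`\1` has to match the exact text group 1 already captured.
Because there's exactly one group, `findall` drops the full match and keeps group 1 from the one hit.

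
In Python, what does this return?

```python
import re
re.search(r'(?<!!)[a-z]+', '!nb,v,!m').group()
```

The negative lookahead/lookbehind blocks any match where the forbidden context is present.
The match spans [2:3] → 'b'.

'b'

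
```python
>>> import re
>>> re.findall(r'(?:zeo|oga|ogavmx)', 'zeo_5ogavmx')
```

['zeo', 'oga']

The regex engine tests alternatives in the order written; an earlier branch that matches wins even if a later one would match more.
No capturing groups, so `findall` returns the 2 full match strings.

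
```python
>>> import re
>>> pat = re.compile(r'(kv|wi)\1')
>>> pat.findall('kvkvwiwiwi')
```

After group 1 captures some text, `\1` only succeeds where that same text appears again.
One capturing group, so `findall` returns just the captured substring from each match — 2 in all.

['kv', 'wi']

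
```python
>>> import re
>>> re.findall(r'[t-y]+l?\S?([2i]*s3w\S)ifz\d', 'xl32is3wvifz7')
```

['2is3wv']

This matches one or more of a character in [t-y], then optionally a literal 'l', then optionally a non-whitespace character; then zero or more of one of [2i], then the literal 's3w', then a non-whitespace character (captured); then the literal 'if', then the literal 'z', then a digit.
One capturing group, so `findall` returns just the captured substring from the one match — 1 in all.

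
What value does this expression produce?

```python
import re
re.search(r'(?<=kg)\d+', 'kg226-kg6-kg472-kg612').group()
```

'226'

Because the assertion is zero-width, the text it checks is not consumed and won't appear in the result.
`re.search` scans for the first position where the pattern succeeds.
The match spans [2:5] → '226'.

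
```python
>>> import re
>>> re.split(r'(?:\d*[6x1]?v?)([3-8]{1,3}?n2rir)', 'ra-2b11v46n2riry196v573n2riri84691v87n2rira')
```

Because the pattern has a capturing group, `split` also inserts each captured text between the pieces.

['ra-2b', '46n2rir', 'y', '573n2rir', 'i', '87n2rir', 'a']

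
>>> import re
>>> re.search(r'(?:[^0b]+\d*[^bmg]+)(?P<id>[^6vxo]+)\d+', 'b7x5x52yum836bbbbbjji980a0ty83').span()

(1, 30)

This matches one or more of any character except [0b], then zero or more of a digit, then one or more of any character except [bmg] (non-capturing group); then one or more of any character except [6vxo] (captured as 'id'); then one or more of a digit.
`re.search` scans for the first position where the pattern succeeds.
The match spans [1:30] → '7x5x52yum836bbbbbjji980a0ty83'.
Captured: group 1 = 'bbbbbjji980a0ty8'.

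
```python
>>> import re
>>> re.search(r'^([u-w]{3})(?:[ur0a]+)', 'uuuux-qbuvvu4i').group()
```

'uuuu'

The match spans [0:4] → 'uuuu'.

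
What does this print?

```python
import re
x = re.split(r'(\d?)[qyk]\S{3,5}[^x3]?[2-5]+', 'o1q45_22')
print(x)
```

['o', '1', '']

This matches optionally a digit (captured); then one of [qyk], then 3 to 5 of a non-whitespace character; then optionally any character except [x3], then one or more of a character in [2-5].
Because the pattern has a capturing group, `split` also inserts each captured text between the pieces.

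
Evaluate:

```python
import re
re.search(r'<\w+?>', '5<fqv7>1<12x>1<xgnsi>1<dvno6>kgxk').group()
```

The match spans [1:7] → '<fqv7>'.

'<fqv7>'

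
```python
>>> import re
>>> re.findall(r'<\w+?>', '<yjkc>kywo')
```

Scanning left to right: at [0:6] → '<yjkc>'.
`findall` yields the raw match text (1 of them) because the pattern has no groups.

['<yjkc>']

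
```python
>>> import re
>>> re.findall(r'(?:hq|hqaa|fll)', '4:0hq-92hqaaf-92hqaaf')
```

['hq', 'hq', 'hq']

`|` is ordered: at each position the engine commits to the first alternative that works.
Walking the string: at [3:5] → 'hq'; at [8:10] → 'hq'; at [16:18] → 'hq'.
With no groups in the pattern, `findall` gives back each whole match — 3 here.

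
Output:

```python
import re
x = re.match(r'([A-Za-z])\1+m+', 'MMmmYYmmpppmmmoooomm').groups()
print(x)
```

A backreference is literal: `\1` must see the identical characters the first group matched.
`match` is anchored at position 0; if the pattern doesn't fit there, it returns None.
The match spans [0:4] → 'MMmm'.
Captured: group 1 = 'M'.

('M',)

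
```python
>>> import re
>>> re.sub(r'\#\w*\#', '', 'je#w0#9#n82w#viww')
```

'je9viww'

`sub` substitutes '' at each match site.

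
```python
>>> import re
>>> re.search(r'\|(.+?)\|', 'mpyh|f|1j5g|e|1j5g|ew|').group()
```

A `+?`/`*?`/`{m,n}?` starts at its minimum and grows only as far as needed for what follows to match.
`re.search` tries every starting position until one works.
The match spans [4:7] → '|f|'.
Captured: group 1 = 'f'.

'|f|'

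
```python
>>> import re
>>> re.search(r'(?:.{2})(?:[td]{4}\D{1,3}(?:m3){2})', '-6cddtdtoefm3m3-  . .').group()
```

The match spans [2:15] → 'cddtdtoefm3m3'.

'cddtdtoefm3m3'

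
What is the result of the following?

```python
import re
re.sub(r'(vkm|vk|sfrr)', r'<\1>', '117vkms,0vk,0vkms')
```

'117<vkm>s,0<vk>,0<vkm>s'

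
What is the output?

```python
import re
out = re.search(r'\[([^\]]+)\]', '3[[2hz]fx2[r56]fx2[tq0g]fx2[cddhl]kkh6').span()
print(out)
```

`re.search` tries every starting position until one works.
The match spans [1:7] → '[[2hz]'.
Captured: group 1 = '[2hz'.

(1, 7)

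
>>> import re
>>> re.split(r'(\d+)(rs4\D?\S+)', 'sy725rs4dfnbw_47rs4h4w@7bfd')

This matches one or more of a digit (captured); then the literal 'rs4', then optionally a non-digit, then one or more of a non-whitespace character (captured).
With a capturing group present, the delimiter's captured portion is kept in the result list.

['sy', '725', 'rs4dfnbw_47rs4h4w@7bfd', '']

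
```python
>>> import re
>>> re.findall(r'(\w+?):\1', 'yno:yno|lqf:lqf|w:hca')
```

['yno', 'lqf']

The backreference `\1` re-matches whatever the first group consumed, character for character.
Matches: at [0:7] match 'yno:yno', group 1 = 'yno'; at [8:15] match 'lqf:lqf', group 1 = 'lqf'.
With a single group, `findall` returns only what that group captured — 2 items.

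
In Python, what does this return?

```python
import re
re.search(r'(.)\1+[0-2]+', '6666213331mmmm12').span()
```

(0, 6)

After group 1 captures some text, `\1` only succeeds where that same text appears again.
The match spans [0:6] → '666621'.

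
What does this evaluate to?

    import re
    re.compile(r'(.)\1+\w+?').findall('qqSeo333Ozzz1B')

`\1` is not a pattern — it's the concrete string captured by group 1, re-applied verbatim.
Scanning left to right: at [0:3] match 'qqS', group 1 = 'q'; at [5:9] match '333O', group 1 = '3'; at [9:13] match 'zzz1', group 1 = 'z'.
One capturing group, so `findall` returns just the captured substring from each match — 3 in all.

['q', '3', 'z']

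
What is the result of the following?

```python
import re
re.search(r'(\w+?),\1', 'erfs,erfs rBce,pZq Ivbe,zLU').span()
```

(0, 9)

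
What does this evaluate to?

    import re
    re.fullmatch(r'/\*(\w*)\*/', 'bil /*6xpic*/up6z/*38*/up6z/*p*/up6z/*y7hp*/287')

None

`re.fullmatch` requires the pattern to consume the entire string.
Here the pattern can't cover the whole string, so the call returns None.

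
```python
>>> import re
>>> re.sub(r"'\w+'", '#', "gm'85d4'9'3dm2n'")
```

'gm#9#'

`sub` substitutes '#' at each match site.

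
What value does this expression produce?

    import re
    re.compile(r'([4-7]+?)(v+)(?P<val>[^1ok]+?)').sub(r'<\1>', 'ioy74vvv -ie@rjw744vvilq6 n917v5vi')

Pattern: one or more of a character in [4-7] (lazy) (captured); then one or more of a literal 'v' (captured); then one or more of any character except [1ok] (lazy) (captured as 'val').
A non-greedy quantifier consumes as few characters as it can — just enough that the remainder of the pattern still matches from where it stops; whatever follows it matches normally.
Matches: at [3:9] → '74vvv '; at [16:22] → '744vvi'; at [29:32] → '7v5'.
`\1` in the replacement pulls in group 1's text for each match.

'ioy<74>-ie@rjw<744>lq6 n91<7>vi'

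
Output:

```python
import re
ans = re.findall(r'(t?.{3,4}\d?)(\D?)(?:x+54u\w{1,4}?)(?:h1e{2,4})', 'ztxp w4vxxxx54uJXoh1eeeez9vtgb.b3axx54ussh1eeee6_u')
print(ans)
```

[('txp w4', 'v'), ('tgb.b3', 'a')]

The pattern matches optionally a literal 't', then 3 to 4 of any character, then optionally a digit (captured); then optionally a non-digit (captured); then one or more of the literal 'x', then the literal '54u', then 1 to 4 of a word character (lazy) (non-capturing group); then the literal 'h1', then 2 to 4 of a literal 'e' (non-capturing group).
`findall` packs the 2 group values into a tuple for every match.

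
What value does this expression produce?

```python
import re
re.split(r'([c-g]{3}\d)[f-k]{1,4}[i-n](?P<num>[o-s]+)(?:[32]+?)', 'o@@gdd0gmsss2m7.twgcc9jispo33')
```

['o@@', 'gdd0', 'sss', 'm7.tw', 'gcc9', 'spo', '3']

Pattern: exactly 3 of a character in [c-g], then a digit (captured); then 1 to 4 of a character in [f-k], then a character in [i-n]; then one or more of a character in [o-s] (captured as 'num'); then one or more of one of [32] (lazy) (non-capturing group).
Because the quantifier is non-greedy, it stops expanding at the earliest point where the rest of the pattern can succeed.
Matches to split on: at [3:13] → 'gdd0gmsss2'; at [18:28] → 'gcc9jispo3'.
With a capturing group present, the delimiter's captured portion is kept in the result list.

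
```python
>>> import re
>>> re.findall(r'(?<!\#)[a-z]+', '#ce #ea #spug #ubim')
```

['e', 'a', 'pug', 'bim']

The negative lookahead/lookbehind blocks any match where the forbidden context is present.
No capturing groups, so `findall` returns the 4 full match strings.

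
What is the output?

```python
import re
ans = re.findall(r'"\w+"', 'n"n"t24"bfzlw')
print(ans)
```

['"n"']

`findall` yields the raw match text (1 of them) because the pattern has no groups.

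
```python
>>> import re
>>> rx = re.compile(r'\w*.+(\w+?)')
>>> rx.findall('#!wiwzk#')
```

['k']

Pattern: zero or more of a word character, then one or more of any character; then one or more of a word character (lazy) (captured).
Matches: at [0:7] match '#!wiwzk', group 1 = 'k'.
With a single group, `findall` returns only what that group captured — 1 item.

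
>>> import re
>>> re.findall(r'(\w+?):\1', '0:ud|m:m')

['m']

After group 1 captures some text, `\1` only succeeds where that same text appears again.
Matches: at [5:8] match 'm:m', group 1 = 'm'.
With a single group, `findall` returns only what that group captured — 1 item.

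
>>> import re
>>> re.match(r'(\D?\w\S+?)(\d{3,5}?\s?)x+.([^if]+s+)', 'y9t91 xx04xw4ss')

None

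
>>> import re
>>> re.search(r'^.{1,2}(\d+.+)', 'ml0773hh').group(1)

'0773hh'

Pattern: anchored at the start of the string; then 1 to 2 of any character; then one or more of a digit, then one or more of any character (captured).
`search` walks the string left to right and returns the first match it finds.
The match spans [0:8] → 'ml0773hh'.
Captured: group 1 = '0773hh'.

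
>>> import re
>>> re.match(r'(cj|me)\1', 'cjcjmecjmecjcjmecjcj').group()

With `match`, the pattern is implicitly anchored at the beginning.
The match spans [0:4] → 'cjcj'.

'cjcj'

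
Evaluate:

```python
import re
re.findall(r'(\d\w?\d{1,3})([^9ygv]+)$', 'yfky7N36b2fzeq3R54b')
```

[('7N36', 'b2fzeq3R54b')]

Multiple groups make `findall` return tuples — one 2-tuple for the one match.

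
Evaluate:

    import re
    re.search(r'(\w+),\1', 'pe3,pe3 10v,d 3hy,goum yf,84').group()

'pe3,pe3'

The backreference `\1` re-matches whatever the first group consumed, character for character.
`re.search` scans for the first position where the pattern succeeds.
The match spans [0:7] → 'pe3,pe3'.
Captured: group 1 = 'pe3'.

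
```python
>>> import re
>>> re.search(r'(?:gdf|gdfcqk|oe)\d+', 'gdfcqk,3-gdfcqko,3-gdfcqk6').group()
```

The match spans [19:26] → 'gdfcqk6'.

'gdfcqk6'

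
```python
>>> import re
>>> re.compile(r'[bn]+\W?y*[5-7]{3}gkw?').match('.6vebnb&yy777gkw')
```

This matches one or more of one of [bn], then optionally a non-word character, then zero or more of a literal 'y'; then exactly 3 of a character in [5-7], then the literal 'gk', then optionally a literal 'w'.
With `match`, the pattern is implicitly anchored at the beginning.
Here the string doesn't start with a match, so the call returns None.

None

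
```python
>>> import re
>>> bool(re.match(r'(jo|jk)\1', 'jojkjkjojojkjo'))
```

`\1` is not a pattern — it's the concrete string captured by group 1, re-applied verbatim.
With `match`, the pattern is implicitly anchored at the beginning.
Here position 0 doesn't satisfy it, so the call returns None, and `bool(None)` is False.

False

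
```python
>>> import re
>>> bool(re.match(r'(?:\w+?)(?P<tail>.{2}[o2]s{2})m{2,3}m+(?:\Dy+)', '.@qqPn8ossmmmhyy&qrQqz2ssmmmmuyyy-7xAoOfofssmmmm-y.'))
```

Pattern: one or more of a word character (lazy) (non-capturing group); then exactly 2 of any character, then one of [o2], then exactly 2 of a literal 's' (captured as 'tail'); then 2 to 3 of the literal 'm', then one or more of a literal 'm'; then a non-digit, then one or more of the literal 'y' (non-capturing group).
`re.match` won't scan ahead — the pattern has to work from the very first character.
Here the string doesn't start with a match, so the call returns None, and `bool(None)` is False.

False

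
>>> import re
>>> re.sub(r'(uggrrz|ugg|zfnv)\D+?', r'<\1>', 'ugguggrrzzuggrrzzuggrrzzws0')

'<ugg>ggrrzz<uggrrz><uggrrz>ws0'

`|` is ordered: at each position the engine commits to the first alternative that works.
Matches: at [0:4] → 'uggu'; at [10:17] → 'uggrrzz'; at [17:24] → 'uggrrzz'.
Each match is replaced using the text its own group 1 captured.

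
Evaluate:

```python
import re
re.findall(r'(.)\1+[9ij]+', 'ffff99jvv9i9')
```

['f', 'v']

`\1` has to match the exact text group 1 already captured.
One capturing group, so `findall` returns just the captured substring from each match — 2 in all.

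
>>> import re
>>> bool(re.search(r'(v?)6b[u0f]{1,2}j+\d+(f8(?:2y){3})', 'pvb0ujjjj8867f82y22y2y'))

False

Here the pattern never matches, so the call returns None, and `bool(None)` is False.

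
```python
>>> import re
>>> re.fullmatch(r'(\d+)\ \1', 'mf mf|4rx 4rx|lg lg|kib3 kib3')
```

`\1` has to match the exact text group 1 already captured.
For `fullmatch`, every character of the input must be accounted for by the pattern.
Here the string isn't matched end-to-end, so the call returns None.

None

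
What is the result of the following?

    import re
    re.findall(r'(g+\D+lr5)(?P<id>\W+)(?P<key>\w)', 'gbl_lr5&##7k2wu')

[('gbl_lr5', '&##', '7')]

3 groups means the one result is a tuple of 3 captured strings — 1 here.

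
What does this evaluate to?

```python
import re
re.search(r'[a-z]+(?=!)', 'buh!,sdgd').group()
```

'buh'

The lookaround is zero-width — it requires the adjacent text to match without consuming it, so the asserted text isn't part of the match.
The match spans [0:3] → 'buh'.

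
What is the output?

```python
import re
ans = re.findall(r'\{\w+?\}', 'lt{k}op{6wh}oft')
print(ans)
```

Scanning left to right: at [2:5] → '{k}'; at [7:12] → '{6wh}'.
Since nothing is captured, `findall` lists the 2 matched substrings directly.

['{k}', '{6wh}']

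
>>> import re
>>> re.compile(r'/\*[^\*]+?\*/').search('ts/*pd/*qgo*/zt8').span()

The match spans [6:13] → '/*qgo*/'.

(6, 13)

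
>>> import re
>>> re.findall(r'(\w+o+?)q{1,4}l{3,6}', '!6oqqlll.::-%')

['6o']

This matches one or more of a word character, then one or more of a literal 'o' (lazy) (captured); then 1 to 4 of a literal 'q', then 3 to 6 of a literal 'l'.
Matches: at [1:8] match '6oqqlll', group 1 = '6o'.
One capturing group, so `findall` returns just the captured substring from the one match — 1 in all.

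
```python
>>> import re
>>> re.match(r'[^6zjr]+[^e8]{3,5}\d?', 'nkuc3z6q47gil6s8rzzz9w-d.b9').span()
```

(0, 10)

The pattern matches one or more of any character except [6zjr], then 3 to 5 of any character except [e8]; then optionally a digit.
`match` is anchored at position 0; if the pattern doesn't fit there, it returns None.
The match spans [0:10] → 'nkuc3z6q47'.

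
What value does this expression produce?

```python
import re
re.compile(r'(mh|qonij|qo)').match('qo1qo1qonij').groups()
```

With `match`, the pattern is implicitly anchored at the beginning.
The match spans [0:2] → 'qo'.
Captured: group 1 = 'qo'.

('qo',)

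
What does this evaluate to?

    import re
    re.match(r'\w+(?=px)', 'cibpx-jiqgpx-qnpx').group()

'cib'

The `(?=…)`/`(?<=…)` assertion just peeks at neighbouring text; it doesn't advance the match position.
With `match`, the pattern is implicitly anchored at the beginning.
The match spans [0:3] → 'cib'.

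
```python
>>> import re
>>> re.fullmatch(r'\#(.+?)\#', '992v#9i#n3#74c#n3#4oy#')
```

None

`re.fullmatch` requires the pattern to consume the entire string.
Here the pattern can't cover the whole string, so the call returns None.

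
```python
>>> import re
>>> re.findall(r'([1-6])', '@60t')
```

`findall` collects group 1 from the one match (1 total).

['6']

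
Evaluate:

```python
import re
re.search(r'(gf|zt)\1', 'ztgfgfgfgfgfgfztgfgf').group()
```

After group 1 captures some text, `\1` only succeeds where that same text appears again.
Unlike `match`, `search` isn't anchored — it looks for the pattern anywhere in the string.
The match spans [2:6] → 'gfgf'.
Captured: group 1 = 'gf'.

'gfgf'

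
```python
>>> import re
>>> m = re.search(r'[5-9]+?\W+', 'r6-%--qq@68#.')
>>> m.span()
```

(1, 6)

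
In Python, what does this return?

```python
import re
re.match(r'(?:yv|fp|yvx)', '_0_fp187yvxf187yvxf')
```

`re.match` won't scan ahead — the pattern has to work from the very first character.
Here the string doesn't start with a match, so the call returns None.

None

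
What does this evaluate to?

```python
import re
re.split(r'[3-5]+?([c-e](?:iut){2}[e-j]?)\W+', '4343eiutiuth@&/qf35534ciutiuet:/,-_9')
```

['', 'eiutiuth', 'qf35534ciutiuet:/,-_9']

Pattern: one or more of a character in [3-5] (lazy); then a character in [c-e], then the literal 'iut' repeated 2 times, then optionally a character in [e-j] (captured); then one or more of a non-word character.
Because the pattern has a capturing group, `split` also inserts each captured text between the pieces.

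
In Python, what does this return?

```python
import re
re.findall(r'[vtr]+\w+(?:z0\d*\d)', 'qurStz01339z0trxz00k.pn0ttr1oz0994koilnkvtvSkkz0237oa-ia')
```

With no groups in the pattern, `findall` gives back each whole match — 2 here.

['rStz01339z0trxz00', 'ttr1oz0994koilnkvtvSkkz0237']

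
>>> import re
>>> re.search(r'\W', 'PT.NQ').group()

'.'

Pattern: a non-word character.
Unlike `match`, `search` isn't anchored — it looks for the pattern anywhere in the string.
The match spans [2:3] → '.'.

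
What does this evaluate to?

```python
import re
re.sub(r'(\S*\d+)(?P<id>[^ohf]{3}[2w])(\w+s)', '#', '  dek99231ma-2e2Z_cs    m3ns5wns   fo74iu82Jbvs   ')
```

'  #    #   #   '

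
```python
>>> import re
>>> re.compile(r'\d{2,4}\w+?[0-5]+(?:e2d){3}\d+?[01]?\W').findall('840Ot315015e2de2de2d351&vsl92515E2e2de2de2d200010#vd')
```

['840Ot315015e2de2de2d351&', '92515E2e2de2de2d200010#']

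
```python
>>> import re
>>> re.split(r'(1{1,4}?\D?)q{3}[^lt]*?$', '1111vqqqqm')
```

['', '1111v', '']

This matches 1 to 4 of the literal '1' (lazy), then optionally a non-digit (captured); then exactly 3 of a literal 'q', then zero or more of any character except [lt] (lazy); then anchored at the end.
Matches to split on: at [0:10] → '1111vqqqqm'.
With a capturing group present, the delimiter's captured portion is kept in the result list.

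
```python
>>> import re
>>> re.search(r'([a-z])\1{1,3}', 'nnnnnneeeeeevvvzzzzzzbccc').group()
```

'nnnn'

The backreference `\1` re-matches whatever the first group consumed, character for character.
`search` walks the string left to right and returns the first match it finds.
The match spans [0:4] → 'nnnn'.
Captured: group 1 = 'n'.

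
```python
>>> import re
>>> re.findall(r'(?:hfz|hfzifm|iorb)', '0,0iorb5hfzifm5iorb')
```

['iorb', 'hfz', 'iorb']

Alternation isn't longest-match — the leftmost alternative that fits at this position is chosen.
With no groups in the pattern, `findall` gives back each whole match — 3 here.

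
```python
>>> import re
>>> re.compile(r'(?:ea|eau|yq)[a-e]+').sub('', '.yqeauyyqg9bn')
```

Matches: at [1:5] → 'yqea'.
Every occurrence is swapped for ''.

'.uyyqg9bn'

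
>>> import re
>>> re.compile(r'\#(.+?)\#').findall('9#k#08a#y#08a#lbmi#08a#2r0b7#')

['k', 'y', 'lbmi', '2r0b7']

Walking the string: at [1:4] match '#k#', group 1 = 'k'; at [7:10] match '#y#', group 1 = 'y'; at [13:19] match '#lbmi#', group 1 = 'lbmi'; at [22:29] match '#2r0b7#', group 1 = '2r0b7'.
Because there's exactly one group, `findall` drops the full match and keeps group 1 from each hit.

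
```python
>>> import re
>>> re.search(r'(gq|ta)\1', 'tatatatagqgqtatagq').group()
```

'tata'

A backreference is literal: `\1` must see the identical characters the first group matched.
Unlike `match`, `search` isn't anchored — it looks for the pattern anywhere in the string.
The match spans [0:4] → 'tata'.
Captured: group 1 = 'ta'.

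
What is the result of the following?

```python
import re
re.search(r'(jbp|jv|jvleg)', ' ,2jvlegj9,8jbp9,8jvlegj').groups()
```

`|` is ordered: at each position the engine commits to the first alternative that works.
`re.search` scans for the first position where the pattern succeeds.
The match spans [3:5] → 'jv'.
Captured: group 1 = 'jv'.

('jv',)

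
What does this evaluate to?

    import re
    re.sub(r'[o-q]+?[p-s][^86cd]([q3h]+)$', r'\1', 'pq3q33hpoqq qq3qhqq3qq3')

'pq3q33hqq3qhqq3qq3'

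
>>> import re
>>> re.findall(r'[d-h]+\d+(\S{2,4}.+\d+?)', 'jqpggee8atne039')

['atne039']

Pattern: one or more of a character in [d-h]; then one or more of a digit; then 2 to 4 of a non-whitespace character, then one or more of any character, then one or more of a digit (lazy) (captured).
Matches: at [3:15] match 'ggee8atne039', group 1 = 'atne039'.
Because there's exactly one group, `findall` drops the full match and keeps group 1 from the one hit.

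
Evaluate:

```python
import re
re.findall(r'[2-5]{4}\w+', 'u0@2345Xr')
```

The pattern matches exactly 4 of a character in [2-5]; then one or more of a word character.
Walking the string: at [3:9] → '2345Xr'.
No capturing groups, so `findall` returns the 1 full match string.

['2345Xr']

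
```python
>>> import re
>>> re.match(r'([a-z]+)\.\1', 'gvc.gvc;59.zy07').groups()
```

The match spans [0:7] → 'gvc.gvc'.
Captured: group 1 = 'gvc'.

('gvc',)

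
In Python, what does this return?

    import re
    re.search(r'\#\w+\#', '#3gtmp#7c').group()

`re.search` scans for the first position where the pattern succeeds.
The match spans [0:7] → '#3gtmp#'.

'#3gtmp#'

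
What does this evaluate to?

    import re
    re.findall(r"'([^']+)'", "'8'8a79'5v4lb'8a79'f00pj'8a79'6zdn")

['8', '5v4lb', 'f00pj']

Matches: at [0:3] match "'8'", group 1 = '8'; at [7:14] match "'5v4lb'", group 1 = '5v4lb'; at [18:25] match "'f00pj'", group 1 = 'f00pj'.
Because there's exactly one group, `findall` drops the full match and keeps group 1 from each hit.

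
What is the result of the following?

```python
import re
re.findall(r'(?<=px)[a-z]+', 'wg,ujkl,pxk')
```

The lookaround is zero-width — it requires the adjacent text to match without consuming it, so the asserted text isn't part of the match.
Walking the string: at [10:11] → 'k'.
With no groups in the pattern, `findall` gives back each whole match — 1 here.

['k']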